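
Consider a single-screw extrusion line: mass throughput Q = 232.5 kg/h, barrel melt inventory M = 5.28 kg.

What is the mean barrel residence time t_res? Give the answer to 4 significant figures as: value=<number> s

value=81.75 s

Q_s = Q / 3600 = 232.5 / 3600 = 0.0645833 kg/s
t_res = M / Q_s = 5.28 / 0.0645833 = 81.7548 s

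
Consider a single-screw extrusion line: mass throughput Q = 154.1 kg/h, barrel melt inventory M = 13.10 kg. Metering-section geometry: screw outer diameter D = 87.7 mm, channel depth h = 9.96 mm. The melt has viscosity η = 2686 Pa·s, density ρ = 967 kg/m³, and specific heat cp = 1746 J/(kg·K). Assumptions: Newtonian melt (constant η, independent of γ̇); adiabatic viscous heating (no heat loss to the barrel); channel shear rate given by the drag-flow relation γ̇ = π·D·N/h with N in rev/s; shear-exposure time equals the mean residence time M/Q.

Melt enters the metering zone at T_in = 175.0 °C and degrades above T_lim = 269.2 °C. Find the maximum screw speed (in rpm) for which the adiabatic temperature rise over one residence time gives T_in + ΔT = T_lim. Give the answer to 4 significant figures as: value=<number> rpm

value=30.17 rpm

Throughput in SI: Q_s = 154.1 kg/h ÷ 3600 s/h = 0.0428056 kg/s
Mean residence time: t_res = M/Q_s = 13.10 kg / 0.0428056 kg/s = 306.035 s
D = 87.7 mm = 0.0877 m;  h = 9.96 mm = 0.00996 m
ΔT_a = T_lim − T_in = 269.2 °C − 175.0 °C = 94.2 K
γ̇_max² = ΔT_a·ρ·cp/(η·t_res) = 94.2·967·1746/(2686·306.035) = 193.484 s⁻²
γ̇_max = √193.484 = 13.9098 s⁻¹
N_max = γ̇_max·h / (π·D) = 13.9098 · 0.00996 / (π · 0.0877) = 0.502843 rev/s = 30.1706 rpm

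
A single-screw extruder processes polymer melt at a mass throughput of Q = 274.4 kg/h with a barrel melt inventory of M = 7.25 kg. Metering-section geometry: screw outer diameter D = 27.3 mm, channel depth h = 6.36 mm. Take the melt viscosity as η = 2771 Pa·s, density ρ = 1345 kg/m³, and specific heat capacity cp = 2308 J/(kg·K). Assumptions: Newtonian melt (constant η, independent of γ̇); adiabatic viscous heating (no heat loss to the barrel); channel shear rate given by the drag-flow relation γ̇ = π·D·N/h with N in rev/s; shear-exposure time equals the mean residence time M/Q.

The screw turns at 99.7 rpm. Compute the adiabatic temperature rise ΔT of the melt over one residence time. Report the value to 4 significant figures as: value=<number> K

Q_s = Q / 3600 = 274.4 / 3600 = 0.0762222 kg/s
Mean residence time: t_res = M/Q_s = 7.25 kg / 0.0762222 kg/s = 95.1166 s
Geometry in metres: D = 27.3 mm → 0.0273 m, h = 6.36 mm → 0.00636 m; screw speed N = 99.7 rpm = 1.66167 rev/s
γ̇ = π D N / h = (π)(0.0273)(1.66167) / 0.00636 = 22.4078 s⁻¹
ΔT = η·γ̇²·t_res/(ρ·cp) = [2771 × 22.4078² × 95.1166] / [1345 × 2308] = 42.6318 K

value=42.63 K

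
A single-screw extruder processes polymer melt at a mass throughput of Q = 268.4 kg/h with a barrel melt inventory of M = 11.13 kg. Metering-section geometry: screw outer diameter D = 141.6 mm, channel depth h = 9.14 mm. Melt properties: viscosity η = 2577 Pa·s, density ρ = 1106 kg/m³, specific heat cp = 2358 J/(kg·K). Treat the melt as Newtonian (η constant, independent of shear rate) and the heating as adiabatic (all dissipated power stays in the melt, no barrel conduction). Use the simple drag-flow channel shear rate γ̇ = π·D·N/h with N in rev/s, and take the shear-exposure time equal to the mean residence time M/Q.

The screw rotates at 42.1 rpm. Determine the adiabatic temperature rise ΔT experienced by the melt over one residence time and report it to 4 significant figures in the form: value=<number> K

value=172.0 K

Throughput in SI: Q_s = 268.4 kg/h ÷ 3600 s/h = 0.0745556 kg/s
t_res = M / Q_s = 11.13 / 0.0745556 = 149.285 s
Geometry in metres: D = 141.6 mm → 0.1416 m, h = 9.14 mm → 0.00914 m; screw speed N = 42.1 rpm = 0.701667 rev/s
γ̇ = π D N / h = (π)(0.1416)(0.701667) / 0.00914 = 34.1506 s⁻¹
ΔT = η·γ̇²·t_res/(ρ·cp) = [2577 × 34.1506² × 149.285] / [1106 × 2358] = 172.039 K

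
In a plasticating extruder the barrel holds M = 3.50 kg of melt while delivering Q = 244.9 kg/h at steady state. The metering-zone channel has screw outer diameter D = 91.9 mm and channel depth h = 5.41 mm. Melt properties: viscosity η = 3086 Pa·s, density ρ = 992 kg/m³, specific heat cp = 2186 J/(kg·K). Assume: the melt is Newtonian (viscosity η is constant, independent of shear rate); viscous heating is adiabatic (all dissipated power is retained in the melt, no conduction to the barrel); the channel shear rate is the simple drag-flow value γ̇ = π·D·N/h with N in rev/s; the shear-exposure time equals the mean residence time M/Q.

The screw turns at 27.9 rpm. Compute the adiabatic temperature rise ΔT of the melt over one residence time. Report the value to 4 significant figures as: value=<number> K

Throughput in SI: Q_s = 244.9 kg/h ÷ 3600 s/h = 0.0680278 kg/s
t_res = M / Q_s = 3.50 / 0.0680278 = 51.4496 s
Convert to SI: D = 0.0919 m, h = 0.00541 m, N = 27.9/60 = 0.465 rev/s
Shear rate: γ̇ = πDN/h = π·0.0919·0.465/0.00541 = 24.8154 s⁻¹
ΔT = η·γ̇²·t_res/(ρ·cp) = [3086 × 24.8154² × 51.4496] / [992 × 2186] = 45.0877 K

value=45.09 K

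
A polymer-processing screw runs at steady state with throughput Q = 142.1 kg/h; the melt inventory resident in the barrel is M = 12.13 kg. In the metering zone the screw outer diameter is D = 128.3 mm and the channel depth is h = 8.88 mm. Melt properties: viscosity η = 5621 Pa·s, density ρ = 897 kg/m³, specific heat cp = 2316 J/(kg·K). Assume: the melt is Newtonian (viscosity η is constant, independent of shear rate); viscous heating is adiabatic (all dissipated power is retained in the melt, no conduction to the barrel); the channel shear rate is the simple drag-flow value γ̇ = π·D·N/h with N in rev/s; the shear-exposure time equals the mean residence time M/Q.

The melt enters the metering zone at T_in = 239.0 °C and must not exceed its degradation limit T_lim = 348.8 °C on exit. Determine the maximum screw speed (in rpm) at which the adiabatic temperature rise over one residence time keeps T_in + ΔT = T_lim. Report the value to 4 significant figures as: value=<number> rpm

value=15.19 rpm

Q_s = Q / 3600 = 142.1 / 3600 = 0.0394722 kg/s
Mean residence time: t_res = M/Q_s = 12.13 kg / 0.0394722 kg/s = 307.305 s
D = 128.3 mm = 0.1283 m;  h = 8.88 mm = 0.00888 m
ΔT_a = T_lim − T_in = 348.8 °C − 239.0 °C = 109.8 K
γ̇_max² = ΔT_a·ρ·cp/(η·t_res) = 109.8·897·2316/(5621·307.305) = 132.054 s⁻²
Take the square root: γ̇_max = √(132.054) = 11.4915 s⁻¹
N_max = γ̇_max·h / (π·D) = 11.4915 · 0.00888 / (π · 0.1283) = 0.25317 rev/s = 15.1902 rpm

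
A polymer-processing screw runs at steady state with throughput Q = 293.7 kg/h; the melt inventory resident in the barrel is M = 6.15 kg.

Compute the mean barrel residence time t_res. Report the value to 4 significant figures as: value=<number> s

value=75.38 s

Throughput in SI: Q_s = 293.7 kg/h ÷ 3600 s/h = 0.0815833 kg/s
t_res = M / Q_s = 6.15 ÷ 0.0815833 = 75.383 s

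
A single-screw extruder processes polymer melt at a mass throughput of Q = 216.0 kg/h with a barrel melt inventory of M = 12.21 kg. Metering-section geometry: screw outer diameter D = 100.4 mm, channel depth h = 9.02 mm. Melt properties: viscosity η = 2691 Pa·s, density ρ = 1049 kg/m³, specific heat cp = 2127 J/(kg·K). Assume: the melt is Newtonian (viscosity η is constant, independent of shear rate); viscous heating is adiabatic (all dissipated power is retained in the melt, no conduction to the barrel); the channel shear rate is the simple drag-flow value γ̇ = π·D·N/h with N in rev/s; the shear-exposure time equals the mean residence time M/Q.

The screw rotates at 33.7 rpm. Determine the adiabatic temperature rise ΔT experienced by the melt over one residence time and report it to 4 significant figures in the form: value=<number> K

Q_s = Q / 3600 = 216.0 / 3600 = 0.06 kg/s
t_res = M / Q_s = 12.21 / 0.06 = 203.5 s
Convert to SI: D = 0.1004 m, h = 0.00902 m, N = 33.7/60 = 0.561667 rev/s
Shear rate: γ̇ = πDN/h = π·0.1004·0.561667/0.00902 = 19.6406 s⁻¹
ΔT = η·γ̇²·t_res/(ρ·cp) = [2691 × 19.6406² × 203.5] / [1049 × 2127] = 94.6774 K

value=94.68 K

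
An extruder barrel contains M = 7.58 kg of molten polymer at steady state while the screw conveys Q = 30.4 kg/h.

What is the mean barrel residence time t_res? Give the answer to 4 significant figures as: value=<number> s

value=897.6 s

Throughput in SI: Q_s = 30.4 kg/h ÷ 3600 s/h = 0.00844444 kg/s
Mean residence time: t_res = M/Q_s = 7.58 kg / 0.00844444 kg/s = 897.632 s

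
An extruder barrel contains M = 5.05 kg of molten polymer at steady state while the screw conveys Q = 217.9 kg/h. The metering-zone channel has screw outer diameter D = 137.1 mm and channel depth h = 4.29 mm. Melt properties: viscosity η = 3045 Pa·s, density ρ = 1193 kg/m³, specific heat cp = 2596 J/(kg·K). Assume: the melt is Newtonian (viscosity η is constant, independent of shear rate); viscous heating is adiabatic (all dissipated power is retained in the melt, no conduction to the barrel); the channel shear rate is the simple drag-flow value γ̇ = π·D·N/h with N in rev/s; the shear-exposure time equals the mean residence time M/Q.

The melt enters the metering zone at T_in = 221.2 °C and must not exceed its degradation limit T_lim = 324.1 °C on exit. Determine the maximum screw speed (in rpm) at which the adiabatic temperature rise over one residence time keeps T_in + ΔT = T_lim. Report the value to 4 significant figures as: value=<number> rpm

value=21.17 rpm

Q_s = Q / 3600 = 217.9 / 3600 = 0.0605278 kg/s
t_res = M / Q_s = 5.05 ÷ 0.0605278 = 83.4328 s
D = 137.1 mm = 0.1371 m;  h = 4.29 mm = 0.00429 m
ΔT_a = T_lim − T_in = 324.1 °C − 221.2 °C = 102.9 K
γ̇_max² = ΔT_a·ρ·cp / (η·t_res) = [102.9 × 1193 × 2596] / [3045 × 83.4328] = 1254.4 s⁻²
Take the square root: γ̇_max = √(1254.4) = 35.4175 s⁻¹
N_max = γ̇_max·h / (π·D) = 35.4175 · 0.00429 / (π · 0.1371) = 0.352767 rev/s = 21.166 rpm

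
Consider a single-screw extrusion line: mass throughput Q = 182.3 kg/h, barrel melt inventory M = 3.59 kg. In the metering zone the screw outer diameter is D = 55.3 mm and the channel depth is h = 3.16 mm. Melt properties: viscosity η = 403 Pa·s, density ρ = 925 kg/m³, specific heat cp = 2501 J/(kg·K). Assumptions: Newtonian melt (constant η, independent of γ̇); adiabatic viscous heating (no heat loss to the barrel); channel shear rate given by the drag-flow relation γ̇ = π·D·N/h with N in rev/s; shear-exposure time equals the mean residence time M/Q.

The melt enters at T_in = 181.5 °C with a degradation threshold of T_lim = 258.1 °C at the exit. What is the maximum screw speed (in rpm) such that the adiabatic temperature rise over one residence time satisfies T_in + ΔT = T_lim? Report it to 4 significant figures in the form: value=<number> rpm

Convert throughput: Q = 182.3 kg/h = 182.3/3600 = 0.0506389 kg/s
t_res = M / Q_s = 3.59 / 0.0506389 = 70.8941 s
D = 55.3 mm = 0.0553 m;  h = 3.16 mm = 0.00316 m
ΔT_a = T_lim − T_in = 258.1 °C − 181.5 °C = 76.6 K
γ̇_max² = ΔT_a·ρ·cp/(η·t_res) = 76.6·925·2501/(403·70.8941) = 6202.53 s⁻²
γ̇_max = sqrt(6202.53) = 78.7561 s⁻¹
Solve γ̇ = πDN/h for N: N_max = γ̇_max·h/(π·D) = 78.7561 × 0.00316 / (π × 0.0553) = 1.43251 rev/s = 85.9504 rpm

value=85.95 rpm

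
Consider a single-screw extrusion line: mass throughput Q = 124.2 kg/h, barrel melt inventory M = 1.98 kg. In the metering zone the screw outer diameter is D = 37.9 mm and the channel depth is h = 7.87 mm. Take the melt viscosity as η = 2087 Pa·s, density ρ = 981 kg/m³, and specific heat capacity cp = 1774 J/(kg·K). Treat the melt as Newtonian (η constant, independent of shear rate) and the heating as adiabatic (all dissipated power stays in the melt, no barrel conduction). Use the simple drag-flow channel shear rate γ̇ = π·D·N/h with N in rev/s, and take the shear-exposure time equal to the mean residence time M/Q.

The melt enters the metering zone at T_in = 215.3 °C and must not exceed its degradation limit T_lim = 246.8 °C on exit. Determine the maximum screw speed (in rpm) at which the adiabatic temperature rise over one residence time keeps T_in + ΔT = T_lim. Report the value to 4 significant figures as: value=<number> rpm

Q_s = Q / 3600 = 124.2 / 3600 = 0.0345 kg/s
t_res = M / Q_s = 1.98 / 0.0345 = 57.3913 s
D = 37.9 mm = 0.0379 m;  h = 7.87 mm = 0.00787 m
ΔT_a = T_lim − T_in = 246.8 − 215.3 = 31.5 K
γ̇_max² = ΔT_a·ρ·cp/(η·t_res) = 31.5·981·1774/(2087·57.3913) = 457.683 s⁻²
γ̇_max = sqrt(457.683) = 21.3935 s⁻¹
N_max = γ̇_max h / (πD) = 21.3935·0.00787/(π·0.0379) = 1.41406 rev/s → ×60 = 84.8436 rpm

value=84.84 rpm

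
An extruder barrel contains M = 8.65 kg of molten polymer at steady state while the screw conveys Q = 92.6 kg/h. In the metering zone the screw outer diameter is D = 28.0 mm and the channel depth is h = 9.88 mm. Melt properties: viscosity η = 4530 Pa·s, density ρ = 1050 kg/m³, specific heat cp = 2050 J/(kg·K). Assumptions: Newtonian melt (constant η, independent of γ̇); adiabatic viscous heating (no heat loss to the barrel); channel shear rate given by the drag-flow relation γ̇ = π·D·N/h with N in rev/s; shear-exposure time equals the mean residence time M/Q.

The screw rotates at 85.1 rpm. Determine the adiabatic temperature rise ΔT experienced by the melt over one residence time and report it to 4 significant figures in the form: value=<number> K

Throughput in SI: Q_s = 92.6 kg/h ÷ 3600 s/h = 0.0257222 kg/s
Mean residence time: t_res = M/Q_s = 8.65 kg / 0.0257222 kg/s = 336.285 s
Geometry in metres: D = 28.0 mm → 0.028 m, h = 9.88 mm → 0.00988 m; screw speed N = 85.1 rpm = 1.41833 rev/s
Shear rate: γ̇ = πDN/h = π·0.028·1.41833/0.00988 = 12.6278 s⁻¹
Adiabatic rise: ΔT = η γ̇² t_res / (ρ cp) = 4530·(12.6278)²·336.285 / (1050·2050) = 112.855 K

value=112.9 K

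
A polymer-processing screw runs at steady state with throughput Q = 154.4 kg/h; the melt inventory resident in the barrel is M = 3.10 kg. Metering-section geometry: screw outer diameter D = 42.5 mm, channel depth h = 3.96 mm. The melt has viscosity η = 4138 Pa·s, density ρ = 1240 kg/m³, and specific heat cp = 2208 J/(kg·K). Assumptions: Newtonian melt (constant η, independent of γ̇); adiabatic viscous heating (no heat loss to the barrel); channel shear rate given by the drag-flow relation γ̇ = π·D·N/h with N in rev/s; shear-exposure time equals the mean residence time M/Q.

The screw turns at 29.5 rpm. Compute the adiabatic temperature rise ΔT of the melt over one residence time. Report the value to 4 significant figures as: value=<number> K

Q_s = Q / 3600 = 154.4 / 3600 = 0.0428889 kg/s
t_res = M / Q_s = 3.10 ÷ 0.0428889 = 72.2798 s
D = 42.5 mm = 0.0425 m;  h = 3.96 mm = 0.00396 m;  N = 29.5 rpm / 60 = 0.491667 rev/s
γ̇ = π D N / h = (π)(0.0425)(0.491667) / 0.00396 = 16.5773 s⁻¹
ΔT = η·γ̇²·t_res / (ρ·cp) = 4138 · (16.5773)² · 72.2798 / (1240 · 2208) = 30.0203 K

value=30.02 K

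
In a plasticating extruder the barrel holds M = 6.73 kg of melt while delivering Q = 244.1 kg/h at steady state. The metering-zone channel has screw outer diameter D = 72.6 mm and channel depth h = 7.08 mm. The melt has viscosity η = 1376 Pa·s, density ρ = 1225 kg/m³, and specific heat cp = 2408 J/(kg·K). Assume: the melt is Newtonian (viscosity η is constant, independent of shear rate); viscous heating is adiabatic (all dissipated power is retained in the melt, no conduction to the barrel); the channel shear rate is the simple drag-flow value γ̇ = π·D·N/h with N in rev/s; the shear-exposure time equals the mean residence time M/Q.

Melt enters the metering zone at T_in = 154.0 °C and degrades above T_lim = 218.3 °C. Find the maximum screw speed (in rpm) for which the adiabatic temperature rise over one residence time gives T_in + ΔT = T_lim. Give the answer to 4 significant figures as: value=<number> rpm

value=69.41 rpm

Throughput in SI: Q_s = 244.1 kg/h ÷ 3600 s/h = 0.0678056 kg/s
t_res = M / Q_s = 6.73 / 0.0678056 = 99.2544 s
Convert to metres: D = 0.0726 m, h = 0.00708 m
ΔT_a = T_lim − T_in = 218.3 − 154.0 = 64.3 K
γ̇_max² = ΔT_a·ρ·cp/(η·t_res) = 64.3·1225·2408/(1376·99.2544) = 1388.79 s⁻²
γ̇_max = √1388.79 = 37.2664 s⁻¹
N_max = γ̇_max·h / (π·D) = 37.2664 · 0.00708 / (π · 0.0726) = 1.15682 rev/s = 69.409 rpm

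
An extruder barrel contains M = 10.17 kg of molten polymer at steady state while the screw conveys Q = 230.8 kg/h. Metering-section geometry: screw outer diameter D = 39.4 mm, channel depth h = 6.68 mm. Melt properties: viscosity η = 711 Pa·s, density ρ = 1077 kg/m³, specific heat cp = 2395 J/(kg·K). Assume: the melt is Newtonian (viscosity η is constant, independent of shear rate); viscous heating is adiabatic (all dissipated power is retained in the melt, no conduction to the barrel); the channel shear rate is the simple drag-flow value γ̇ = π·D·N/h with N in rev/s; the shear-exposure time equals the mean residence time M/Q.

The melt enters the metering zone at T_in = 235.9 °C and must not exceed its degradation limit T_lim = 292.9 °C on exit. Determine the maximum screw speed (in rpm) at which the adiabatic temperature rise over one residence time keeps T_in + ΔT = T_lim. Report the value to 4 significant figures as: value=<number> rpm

Throughput in SI: Q_s = 230.8 kg/h ÷ 3600 s/h = 0.0641111 kg/s
Mean residence time: t_res = M/Q_s = 10.17 kg / 0.0641111 kg/s = 158.631 s
D = 39.4 mm = 0.0394 m;  h = 6.68 mm = 0.00668 m
Allowable rise: ΔT_a = T_lim − T_in = 292.9 − 235.9 = 57 K
γ̇_max² = ΔT_a·ρ·cp/(η·t_res) = 57·1077·2395/(711·158.631) = 1303.58 s⁻²
γ̇_max = sqrt(1303.58) = 36.1052 s⁻¹
Solve γ̇ = πDN/h for N: N_max = γ̇_max·h/(π·D) = 36.1052 × 0.00668 / (π × 0.0394) = 1.9485 rev/s = 116.91 rpm

value=116.9 rpm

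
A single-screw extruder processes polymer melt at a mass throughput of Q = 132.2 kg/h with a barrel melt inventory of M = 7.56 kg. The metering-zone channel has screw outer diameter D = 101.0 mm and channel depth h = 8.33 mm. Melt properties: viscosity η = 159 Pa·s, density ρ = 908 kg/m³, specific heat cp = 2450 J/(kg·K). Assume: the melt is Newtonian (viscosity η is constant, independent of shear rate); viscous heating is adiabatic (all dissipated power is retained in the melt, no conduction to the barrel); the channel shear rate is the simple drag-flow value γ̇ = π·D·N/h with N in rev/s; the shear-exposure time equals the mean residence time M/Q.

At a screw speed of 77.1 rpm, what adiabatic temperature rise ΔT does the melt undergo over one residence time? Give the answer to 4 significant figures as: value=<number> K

value=35.25 K

Throughput in SI: Q_s = 132.2 kg/h ÷ 3600 s/h = 0.0367222 kg/s
t_res = M / Q_s = 7.56 / 0.0367222 = 205.87 s
D = 101.0 mm = 0.101 m;  h = 8.33 mm = 0.00833 m;  N = 77.1 rpm / 60 = 1.285 rev/s
γ̇ = π D N / h = (π)(0.101)(1.285) / 0.00833 = 48.9474 s⁻¹
Adiabatic rise: ΔT = η γ̇² t_res / (ρ cp) = 159·(48.9474)²·205.87 / (908·2450) = 35.2531 K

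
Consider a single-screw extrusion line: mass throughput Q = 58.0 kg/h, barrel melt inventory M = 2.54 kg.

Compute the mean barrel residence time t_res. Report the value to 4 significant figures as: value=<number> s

value=157.7 s

Throughput in SI: Q_s = 58.0 kg/h ÷ 3600 s/h = 0.0161111 kg/s
t_res = M / Q_s = 2.54 / 0.0161111 = 157.655 s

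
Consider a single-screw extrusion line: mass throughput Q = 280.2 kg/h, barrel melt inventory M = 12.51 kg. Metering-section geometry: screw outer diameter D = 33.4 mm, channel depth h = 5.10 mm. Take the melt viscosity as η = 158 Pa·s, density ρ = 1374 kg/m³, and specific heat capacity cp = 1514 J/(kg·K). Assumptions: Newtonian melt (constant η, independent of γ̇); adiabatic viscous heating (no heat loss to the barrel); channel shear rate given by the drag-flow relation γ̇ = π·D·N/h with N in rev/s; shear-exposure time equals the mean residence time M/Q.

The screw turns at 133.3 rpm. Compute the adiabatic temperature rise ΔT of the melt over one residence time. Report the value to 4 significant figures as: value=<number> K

Convert throughput: Q = 280.2 kg/h = 280.2/3600 = 0.0778333 kg/s
t_res = M / Q_s = 12.51 / 0.0778333 = 160.728 s
Convert to SI: D = 0.0334 m, h = 0.0051 m, N = 133.3/60 = 2.22167 rev/s
γ̇ = π D N / h = (π)(0.0334)(2.22167) / 0.0051 = 45.7094 s⁻¹
ΔT = η·γ̇²·t_res / (ρ·cp) = 158 · (45.7094)² · 160.728 / (1374 · 1514) = 25.5062 K

value=25.51 K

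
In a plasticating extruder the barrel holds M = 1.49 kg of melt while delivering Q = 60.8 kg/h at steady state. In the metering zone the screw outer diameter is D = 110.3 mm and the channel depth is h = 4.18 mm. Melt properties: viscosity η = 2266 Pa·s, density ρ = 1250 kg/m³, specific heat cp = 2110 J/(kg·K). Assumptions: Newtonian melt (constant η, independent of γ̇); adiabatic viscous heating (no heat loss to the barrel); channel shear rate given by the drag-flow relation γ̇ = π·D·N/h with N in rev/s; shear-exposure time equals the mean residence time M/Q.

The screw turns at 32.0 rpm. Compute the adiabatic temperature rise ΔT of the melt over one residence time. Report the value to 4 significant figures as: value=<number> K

Q_s = Q / 3600 = 60.8 / 3600 = 0.0168889 kg/s
Mean residence time: t_res = M/Q_s = 1.49 kg / 0.0168889 kg/s = 88.2237 s
Geometry in metres: D = 110.3 mm → 0.1103 m, h = 4.18 mm → 0.00418 m; screw speed N = 32.0 rpm = 0.533333 rev/s
γ̇ = π·D·N / h = π · 0.1103 · 0.533333 / 0.00418 = 44.2128 s⁻¹
ΔT = η·γ̇²·t_res / (ρ·cp) = 2266 · (44.2128)² · 88.2237 / (1250 · 2110) = 148.166 K

value=148.2 K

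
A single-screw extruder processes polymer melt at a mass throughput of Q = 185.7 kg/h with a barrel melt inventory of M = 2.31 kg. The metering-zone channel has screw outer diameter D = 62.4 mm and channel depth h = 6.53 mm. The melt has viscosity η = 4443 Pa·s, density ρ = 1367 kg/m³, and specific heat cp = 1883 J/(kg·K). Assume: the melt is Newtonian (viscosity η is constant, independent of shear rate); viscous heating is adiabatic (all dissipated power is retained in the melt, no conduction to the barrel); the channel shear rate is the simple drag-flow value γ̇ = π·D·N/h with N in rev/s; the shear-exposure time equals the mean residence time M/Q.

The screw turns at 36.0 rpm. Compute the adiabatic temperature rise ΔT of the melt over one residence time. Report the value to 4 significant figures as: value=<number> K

Q_s = Q / 3600 = 185.7 / 3600 = 0.0515833 kg/s
Mean residence time: t_res = M/Q_s = 2.31 kg / 0.0515833 kg/s = 44.7819 s
Convert to SI: D = 0.0624 m, h = 0.00653 m, N = 36.0/60 = 0.6 rev/s
γ̇ = π D N / h = (π)(0.0624)(0.6) / 0.00653 = 18.0124 s⁻¹
ΔT = η·γ̇²·t_res / (ρ·cp) = 4443 · (18.0124)² · 44.7819 / (1367 · 1883) = 25.0787 K

value=25.08 K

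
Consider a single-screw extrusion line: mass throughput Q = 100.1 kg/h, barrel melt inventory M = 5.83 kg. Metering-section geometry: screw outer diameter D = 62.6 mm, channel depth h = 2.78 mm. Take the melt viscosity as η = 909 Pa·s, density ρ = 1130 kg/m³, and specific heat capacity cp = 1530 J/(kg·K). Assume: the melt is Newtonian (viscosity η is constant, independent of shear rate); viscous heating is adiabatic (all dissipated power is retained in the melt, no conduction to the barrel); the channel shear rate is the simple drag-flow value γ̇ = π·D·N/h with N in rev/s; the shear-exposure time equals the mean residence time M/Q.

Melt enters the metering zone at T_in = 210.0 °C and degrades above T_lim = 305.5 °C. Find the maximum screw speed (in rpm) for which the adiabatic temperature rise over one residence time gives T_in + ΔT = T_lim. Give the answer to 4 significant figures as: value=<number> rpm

Convert throughput: Q = 100.1 kg/h = 100.1/3600 = 0.0278056 kg/s
t_res = M / Q_s = 5.83 ÷ 0.0278056 = 209.67 s
Convert to metres: D = 0.0626 m, h = 0.00278 m
ΔT_a = T_lim − T_in = 305.5 °C − 210.0 °C = 95.5 K
γ̇_max² = ΔT_a·ρ·cp / (η·t_res) = [95.5 × 1130 × 1530] / [909 × 209.67] = 866.308 s⁻²
γ̇_max = sqrt(866.308) = 29.4331 s⁻¹
Solve γ̇ = πDN/h for N: N_max = γ̇_max·h/(π·D) = 29.4331 × 0.00278 / (π × 0.0626) = 0.416061 rev/s = 24.9636 rpm

value=24.96 rpm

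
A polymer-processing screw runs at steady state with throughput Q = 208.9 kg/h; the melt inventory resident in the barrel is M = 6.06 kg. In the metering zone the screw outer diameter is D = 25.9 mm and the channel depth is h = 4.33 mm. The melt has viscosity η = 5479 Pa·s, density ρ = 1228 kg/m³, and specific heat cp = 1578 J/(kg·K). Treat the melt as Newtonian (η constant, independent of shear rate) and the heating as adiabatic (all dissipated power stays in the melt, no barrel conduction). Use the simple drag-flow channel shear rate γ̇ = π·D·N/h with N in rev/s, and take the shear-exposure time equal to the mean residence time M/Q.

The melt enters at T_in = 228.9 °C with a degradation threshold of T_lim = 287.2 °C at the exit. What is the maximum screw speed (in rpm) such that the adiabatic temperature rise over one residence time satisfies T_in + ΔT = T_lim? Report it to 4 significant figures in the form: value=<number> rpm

value=44.86 rpm

Q_s = Q / 3600 = 208.9 / 3600 = 0.0580278 kg/s
Mean residence time: t_res = M/Q_s = 6.06 kg / 0.0580278 kg/s = 104.433 s
D = 25.9 mm = 0.0259 m;  h = 4.33 mm = 0.00433 m
ΔT_a = T_lim − T_in = 287.2 − 228.9 = 58.3 K
γ̇_max² = ΔT_a·ρ·cp/(η·t_res) = 58.3·1228·1578/(5479·104.433) = 197.44 s⁻²
Take the square root: γ̇_max = √(197.44) = 14.0513 s⁻¹
N_max = γ̇_max h / (πD) = 14.0513·0.00433/(π·0.0259) = 0.74775 rev/s → ×60 = 44.865 rpm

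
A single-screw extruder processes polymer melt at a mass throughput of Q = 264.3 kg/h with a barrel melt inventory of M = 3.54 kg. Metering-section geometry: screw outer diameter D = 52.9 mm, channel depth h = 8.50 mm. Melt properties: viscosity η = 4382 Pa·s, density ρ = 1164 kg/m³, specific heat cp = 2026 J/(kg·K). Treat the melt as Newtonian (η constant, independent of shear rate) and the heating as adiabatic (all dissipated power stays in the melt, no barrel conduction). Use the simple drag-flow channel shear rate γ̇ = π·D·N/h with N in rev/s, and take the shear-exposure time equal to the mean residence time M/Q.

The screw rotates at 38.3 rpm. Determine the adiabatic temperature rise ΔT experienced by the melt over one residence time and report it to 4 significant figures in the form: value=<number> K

value=13.96 K

Throughput in SI: Q_s = 264.3 kg/h ÷ 3600 s/h = 0.0734167 kg/s
Mean residence time: t_res = M/Q_s = 3.54 kg / 0.0734167 kg/s = 48.2179 s
Convert to SI: D = 0.0529 m, h = 0.0085 m, N = 38.3/60 = 0.638333 rev/s
γ̇ = π D N / h = (π)(0.0529)(0.638333) / 0.0085 = 12.4806 s⁻¹
Adiabatic rise: ΔT = η γ̇² t_res / (ρ cp) = 4382·(12.4806)²·48.2179 / (1164·2026) = 13.9559 K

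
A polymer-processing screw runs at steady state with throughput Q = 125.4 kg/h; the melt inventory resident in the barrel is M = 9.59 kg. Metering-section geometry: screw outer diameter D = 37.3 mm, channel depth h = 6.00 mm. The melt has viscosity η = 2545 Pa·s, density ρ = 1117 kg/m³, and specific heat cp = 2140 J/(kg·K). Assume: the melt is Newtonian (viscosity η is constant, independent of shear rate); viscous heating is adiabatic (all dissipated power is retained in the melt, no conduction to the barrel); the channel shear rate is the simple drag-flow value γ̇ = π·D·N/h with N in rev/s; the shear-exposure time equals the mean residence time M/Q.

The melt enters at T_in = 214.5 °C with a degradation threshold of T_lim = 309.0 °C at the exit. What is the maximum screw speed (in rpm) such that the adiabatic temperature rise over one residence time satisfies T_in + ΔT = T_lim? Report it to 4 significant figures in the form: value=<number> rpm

value=55.16 rpm

Convert throughput: Q = 125.4 kg/h = 125.4/3600 = 0.0348333 kg/s
t_res = M / Q_s = 9.59 ÷ 0.0348333 = 275.311 s
Geometry in SI: D = 37.3 mm → 0.0373 m, h = 6.00 mm → 0.006 m
ΔT_a = T_lim − T_in = 309.0 °C − 214.5 °C = 94.5 K
γ̇_max² = ΔT_a·ρ·cp/(η·t_res) = 94.5·1117·2140/(2545·275.311) = 322.394 s⁻²
γ̇_max = √322.394 = 17.9553 s⁻¹
Solve γ̇ = πDN/h for N: N_max = γ̇_max·h/(π·D) = 17.9553 × 0.006 / (π × 0.0373) = 0.919361 rev/s = 55.1617 rpm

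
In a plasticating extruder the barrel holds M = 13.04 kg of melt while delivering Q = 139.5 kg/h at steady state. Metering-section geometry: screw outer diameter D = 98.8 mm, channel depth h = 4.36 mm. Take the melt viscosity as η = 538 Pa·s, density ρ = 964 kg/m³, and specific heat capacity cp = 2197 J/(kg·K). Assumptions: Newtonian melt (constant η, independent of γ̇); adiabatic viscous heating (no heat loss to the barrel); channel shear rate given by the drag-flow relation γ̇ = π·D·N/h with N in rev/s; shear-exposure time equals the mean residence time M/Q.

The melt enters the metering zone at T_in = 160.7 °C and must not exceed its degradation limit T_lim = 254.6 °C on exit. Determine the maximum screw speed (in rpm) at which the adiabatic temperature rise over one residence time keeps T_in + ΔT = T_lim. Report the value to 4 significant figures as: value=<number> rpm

Throughput in SI: Q_s = 139.5 kg/h ÷ 3600 s/h = 0.03875 kg/s
t_res = M / Q_s = 13.04 ÷ 0.03875 = 336.516 s
Convert to metres: D = 0.0988 m, h = 0.00436 m
ΔT_a = T_lim − T_in = 254.6 − 160.7 = 93.9 K
γ̇_max² = ΔT_a·ρ·cp / (η·t_res) = [93.9 × 964 × 2197] / [538 × 336.516] = 1098.46 s⁻²
γ̇_max = √1098.46 = 33.143 s⁻¹
Solve γ̇ = πDN/h for N: N_max = γ̇_max·h/(π·D) = 33.143 × 0.00436 / (π × 0.0988) = 0.465556 rev/s = 27.9334 rpm

value=27.93 rpm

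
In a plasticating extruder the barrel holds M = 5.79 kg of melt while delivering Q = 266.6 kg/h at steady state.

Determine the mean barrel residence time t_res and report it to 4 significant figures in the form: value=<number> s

value=78.18 s

Convert throughput: Q = 266.6 kg/h = 266.6/3600 = 0.0740556 kg/s
t_res = M / Q_s = 5.79 / 0.0740556 = 78.1845 s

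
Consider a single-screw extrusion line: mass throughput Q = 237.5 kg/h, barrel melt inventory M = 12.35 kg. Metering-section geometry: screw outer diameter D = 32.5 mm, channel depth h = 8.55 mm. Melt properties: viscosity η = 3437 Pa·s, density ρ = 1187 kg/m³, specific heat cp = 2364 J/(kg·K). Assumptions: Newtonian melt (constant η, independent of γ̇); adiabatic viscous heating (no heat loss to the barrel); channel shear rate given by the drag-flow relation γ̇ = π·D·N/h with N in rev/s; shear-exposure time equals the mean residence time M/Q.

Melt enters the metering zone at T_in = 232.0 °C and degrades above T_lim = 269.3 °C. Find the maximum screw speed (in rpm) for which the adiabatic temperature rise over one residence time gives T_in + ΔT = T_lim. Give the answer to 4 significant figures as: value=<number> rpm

Throughput in SI: Q_s = 237.5 kg/h ÷ 3600 s/h = 0.0659722 kg/s
Mean residence time: t_res = M/Q_s = 12.35 kg / 0.0659722 kg/s = 187.2 s
D = 32.5 mm = 0.0325 m;  h = 8.55 mm = 0.00855 m
ΔT_a = T_lim − T_in = 269.3 °C − 232.0 °C = 37.3 K
γ̇_max² = ΔT_a·ρ·cp/(η·t_res) = 37.3·1187·2364/(3437·187.2) = 162.675 s⁻²
γ̇_max = sqrt(162.675) = 12.7544 s⁻¹
Solve γ̇ = πDN/h for N: N_max = γ̇_max·h/(π·D) = 12.7544 × 0.00855 / (π × 0.0325) = 1.06806 rev/s = 64.0833 rpm

value=64.08 rpm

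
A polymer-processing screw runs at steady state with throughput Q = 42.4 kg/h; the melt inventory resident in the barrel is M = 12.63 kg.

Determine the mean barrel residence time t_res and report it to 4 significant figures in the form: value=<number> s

value=1072. s

Convert throughput: Q = 42.4 kg/h = 42.4/3600 = 0.0117778 kg/s
t_res = M / Q_s = 12.63 ÷ 0.0117778 = 1072.36 s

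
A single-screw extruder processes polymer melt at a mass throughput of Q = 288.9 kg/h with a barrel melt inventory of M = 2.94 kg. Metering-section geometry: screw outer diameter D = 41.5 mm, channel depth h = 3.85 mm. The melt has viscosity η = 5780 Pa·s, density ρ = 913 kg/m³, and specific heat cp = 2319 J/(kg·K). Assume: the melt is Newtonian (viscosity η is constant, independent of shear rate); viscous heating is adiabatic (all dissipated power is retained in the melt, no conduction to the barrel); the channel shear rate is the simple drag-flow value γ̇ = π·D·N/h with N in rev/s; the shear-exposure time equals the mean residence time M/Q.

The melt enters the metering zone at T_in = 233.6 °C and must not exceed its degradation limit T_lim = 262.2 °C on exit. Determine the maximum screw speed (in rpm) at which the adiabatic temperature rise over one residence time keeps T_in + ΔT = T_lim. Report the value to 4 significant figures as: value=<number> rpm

Throughput in SI: Q_s = 288.9 kg/h ÷ 3600 s/h = 0.08025 kg/s
t_res = M / Q_s = 2.94 / 0.08025 = 36.6355 s
Geometry in SI: D = 41.5 mm → 0.0415 m, h = 3.85 mm → 0.00385 m
ΔT_a = T_lim − T_in = 262.2 °C − 233.6 °C = 28.6 K
γ̇_max² = ΔT_a·ρ·cp/(η·t_res) = 28.6·913·2319/(5780·36.6355) = 285.961 s⁻²
Take the square root: γ̇_max = √(285.961) = 16.9104 s⁻¹
Solve γ̇ = πDN/h for N: N_max = γ̇_max·h/(π·D) = 16.9104 × 0.00385 / (π × 0.0415) = 0.499363 rev/s = 29.9618 rpm

value=29.96 rpm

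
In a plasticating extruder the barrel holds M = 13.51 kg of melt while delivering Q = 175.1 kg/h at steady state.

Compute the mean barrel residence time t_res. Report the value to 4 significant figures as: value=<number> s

Q_s = Q / 3600 = 175.1 / 3600 = 0.0486389 kg/s
t_res = M / Q_s = 13.51 ÷ 0.0486389 = 277.761 s

value=277.8 s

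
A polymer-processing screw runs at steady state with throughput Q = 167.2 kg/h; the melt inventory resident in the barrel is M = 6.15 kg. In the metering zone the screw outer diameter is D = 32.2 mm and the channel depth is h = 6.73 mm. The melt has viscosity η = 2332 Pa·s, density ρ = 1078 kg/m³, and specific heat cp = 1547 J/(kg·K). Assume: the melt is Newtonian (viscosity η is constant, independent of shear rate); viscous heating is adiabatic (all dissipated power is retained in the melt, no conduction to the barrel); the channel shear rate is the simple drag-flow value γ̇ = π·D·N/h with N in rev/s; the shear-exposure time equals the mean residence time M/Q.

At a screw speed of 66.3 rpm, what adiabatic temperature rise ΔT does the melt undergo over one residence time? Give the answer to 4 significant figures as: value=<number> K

Throughput in SI: Q_s = 167.2 kg/h ÷ 3600 s/h = 0.0464444 kg/s
t_res = M / Q_s = 6.15 ÷ 0.0464444 = 132.416 s
Convert to SI: D = 0.0322 m, h = 0.00673 m, N = 66.3/60 = 1.105 rev/s
Shear rate: γ̇ = πDN/h = π·0.0322·1.105/0.00673 = 16.6094 s⁻¹
ΔT = η·γ̇²·t_res / (ρ·cp) = 2332 · (16.6094)² · 132.416 / (1078 · 1547) = 51.0819 K

value=51.08 K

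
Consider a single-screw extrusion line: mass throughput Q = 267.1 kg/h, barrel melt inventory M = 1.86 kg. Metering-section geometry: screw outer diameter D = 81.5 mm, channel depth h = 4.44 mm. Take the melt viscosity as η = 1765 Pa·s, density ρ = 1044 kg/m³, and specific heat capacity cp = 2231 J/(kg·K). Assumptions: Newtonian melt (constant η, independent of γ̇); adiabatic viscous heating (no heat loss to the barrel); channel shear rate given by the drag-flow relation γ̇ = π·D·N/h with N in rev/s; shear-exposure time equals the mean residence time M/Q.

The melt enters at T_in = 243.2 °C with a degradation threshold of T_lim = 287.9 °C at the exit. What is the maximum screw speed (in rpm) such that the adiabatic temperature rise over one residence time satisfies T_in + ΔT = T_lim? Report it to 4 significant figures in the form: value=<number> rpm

value=50.47 rpm

Throughput in SI: Q_s = 267.1 kg/h ÷ 3600 s/h = 0.0741944 kg/s
t_res = M / Q_s = 1.86 ÷ 0.0741944 = 25.0693 s
Convert to metres: D = 0.0815 m, h = 0.00444 m
Allowable rise: ΔT_a = T_lim − T_in = 287.9 − 243.2 = 44.7 K
γ̇_max² = ΔT_a·ρ·cp / (η·t_res) = [44.7 × 1044 × 2231] / [1765 × 25.0693] = 2353 s⁻²
γ̇_max = sqrt(2353) = 48.5077 s⁻¹
Solve γ̇ = πDN/h for N: N_max = γ̇_max·h/(π·D) = 48.5077 × 0.00444 / (π × 0.0815) = 0.841175 rev/s = 50.4705 rpm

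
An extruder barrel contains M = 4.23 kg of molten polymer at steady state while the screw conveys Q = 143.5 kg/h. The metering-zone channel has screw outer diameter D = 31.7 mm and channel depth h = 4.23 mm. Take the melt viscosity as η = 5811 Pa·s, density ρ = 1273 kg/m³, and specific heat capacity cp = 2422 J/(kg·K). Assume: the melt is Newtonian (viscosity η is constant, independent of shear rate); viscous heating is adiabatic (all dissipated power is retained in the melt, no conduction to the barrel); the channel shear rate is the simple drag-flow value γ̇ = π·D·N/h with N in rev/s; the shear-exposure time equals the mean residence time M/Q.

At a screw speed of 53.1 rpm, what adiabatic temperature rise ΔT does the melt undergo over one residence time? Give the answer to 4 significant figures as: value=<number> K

value=86.83 K

Convert throughput: Q = 143.5 kg/h = 143.5/3600 = 0.0398611 kg/s
t_res = M / Q_s = 4.23 ÷ 0.0398611 = 106.118 s
D = 31.7 mm = 0.0317 m;  h = 4.23 mm = 0.00423 m;  N = 53.1 rpm / 60 = 0.885 rev/s
γ̇ = π·D·N / h = π · 0.0317 · 0.885 / 0.00423 = 20.8359 s⁻¹
ΔT = η·γ̇²·t_res / (ρ·cp) = 5811 · (20.8359)² · 106.118 / (1273 · 2422) = 86.8287 K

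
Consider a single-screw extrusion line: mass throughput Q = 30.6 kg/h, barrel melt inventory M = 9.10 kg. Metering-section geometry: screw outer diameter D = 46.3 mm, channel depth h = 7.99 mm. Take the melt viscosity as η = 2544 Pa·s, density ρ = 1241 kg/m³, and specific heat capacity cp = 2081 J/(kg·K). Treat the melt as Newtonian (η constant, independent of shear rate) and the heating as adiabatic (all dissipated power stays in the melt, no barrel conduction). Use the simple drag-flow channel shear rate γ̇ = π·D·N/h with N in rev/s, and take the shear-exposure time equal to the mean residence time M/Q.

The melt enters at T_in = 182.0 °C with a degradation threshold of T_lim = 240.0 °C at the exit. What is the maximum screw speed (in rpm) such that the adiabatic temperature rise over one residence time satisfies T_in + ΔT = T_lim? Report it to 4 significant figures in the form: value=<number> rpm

Convert throughput: Q = 30.6 kg/h = 30.6/3600 = 0.0085 kg/s
Mean residence time: t_res = M/Q_s = 9.10 kg / 0.0085 kg/s = 1070.59 s
D = 46.3 mm = 0.0463 m;  h = 7.99 mm = 0.00799 m
Allowable rise: ΔT_a = T_lim − T_in = 240.0 − 182.0 = 58 K
γ̇_max² = ΔT_a·ρ·cp/(η·t_res) = 58·1241·2081/(2544·1070.59) = 54.9961 s⁻²
γ̇_max = √54.9961 = 7.41594 s⁻¹
Solve γ̇ = πDN/h for N: N_max = γ̇_max·h/(π·D) = 7.41594 × 0.00799 / (π × 0.0463) = 0.407363 rev/s = 24.4418 rpm

value=24.44 rpm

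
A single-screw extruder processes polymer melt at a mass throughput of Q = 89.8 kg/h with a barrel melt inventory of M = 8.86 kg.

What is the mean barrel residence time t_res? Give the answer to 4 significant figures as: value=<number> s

Throughput in SI: Q_s = 89.8 kg/h ÷ 3600 s/h = 0.0249444 kg/s
Mean residence time: t_res = M/Q_s = 8.86 kg / 0.0249444 kg/s = 355.189 s

value=355.2 s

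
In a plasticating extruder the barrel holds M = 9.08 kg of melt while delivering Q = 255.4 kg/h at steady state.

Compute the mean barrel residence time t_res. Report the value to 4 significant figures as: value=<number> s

Throughput in SI: Q_s = 255.4 kg/h ÷ 3600 s/h = 0.0709444 kg/s
t_res = M / Q_s = 9.08 ÷ 0.0709444 = 127.987 s

value=128.0 s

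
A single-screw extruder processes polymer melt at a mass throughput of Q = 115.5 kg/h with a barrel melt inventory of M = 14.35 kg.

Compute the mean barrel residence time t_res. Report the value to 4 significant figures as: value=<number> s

value=447.3 s

Q_s = Q / 3600 = 115.5 / 3600 = 0.0320833 kg/s
t_res = M / Q_s = 14.35 / 0.0320833 = 447.273 s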